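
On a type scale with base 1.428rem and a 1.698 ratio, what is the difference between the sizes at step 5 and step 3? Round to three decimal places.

Step 3: 1.428 × 1.698³ = 6.99103rem
Step 5: 1.428 × 1.698⁵ = 20.15657rem
Difference: 20.15657 − 6.99103 = 13.16554rem

13.166rem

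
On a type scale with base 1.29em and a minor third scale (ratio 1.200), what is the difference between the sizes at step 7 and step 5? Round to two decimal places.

1.41em

Step 5: 1.29 × 1.200⁵ = 3.2099em
Step 7: 1.29 × 1.200⁷ = 4.6223em
Difference: 4.6223 − 3.2099 = 1.4124em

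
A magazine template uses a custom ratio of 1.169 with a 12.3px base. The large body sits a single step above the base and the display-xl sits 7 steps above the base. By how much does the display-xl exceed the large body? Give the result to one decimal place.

Step 1: 12.3 × 1.169 = 14.379px
Step 7: 12.3 × 1.169⁷ = 36.695px
Difference: 36.695 − 14.379 = 22.316px

22.3px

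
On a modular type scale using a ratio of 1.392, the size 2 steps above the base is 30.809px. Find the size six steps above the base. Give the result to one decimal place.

115.7px

The gap is 6 − (2) = 4 steps, so the factor is 1.392^4.
30.809 × 1.392⁴ = 30.809 × 3.75454 ≈ 115.674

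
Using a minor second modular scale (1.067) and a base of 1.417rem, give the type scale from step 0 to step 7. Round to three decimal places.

Step 0: 1.417rem
Step 1: 1.417 × 1.067 = 1.512
Step 2: 1.417 × 1.067² = 1.613
Step 3: 1.417 × 1.067³ = 1.721
Step 4: 1.417 × 1.067⁴ = 1.837
Step 5: 1.417 × 1.067⁵ = 1.960
Step 6: 1.417 × 1.067⁶ = 2.091
Step 7: 1.417 × 1.067⁷ = 2.231

1.417rem, 1.512rem, 1.613rem, 1.721rem, 1.837rem, 1.960rem, 2.091rem, 2.231rem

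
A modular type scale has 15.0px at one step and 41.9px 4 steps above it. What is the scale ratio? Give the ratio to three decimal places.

r⁴ = 41.9 / 15.0, so r = (41.9/15.0)^(1/4).
r = 2.7933^(1/4) ≈ 1.2928

1.293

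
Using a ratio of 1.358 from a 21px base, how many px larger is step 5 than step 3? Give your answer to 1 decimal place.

44.4px

Step 3: 21.0 × 1.358³ = 52.592px
Step 5: 21.0 × 1.358⁵ = 96.988px
Difference: 96.988 − 52.592 = 44.396px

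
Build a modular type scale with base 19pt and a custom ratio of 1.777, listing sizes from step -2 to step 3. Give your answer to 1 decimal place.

6.0pt, 10.7pt, 19.0pt, 33.8pt, 60.0pt, 106.6pt

Step -2: 19.0 ÷ 1.777² = 6.0
Step -1: 19.0 ÷ 1.777 = 10.7
Step 0: 19pt
Step 1: 19.0 × 1.777 = 33.8
Step 2: 19.0 × 1.777² = 60.0
Step 3: 19.0 × 1.777³ = 106.6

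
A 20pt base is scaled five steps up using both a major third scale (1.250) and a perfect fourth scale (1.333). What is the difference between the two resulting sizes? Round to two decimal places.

23.14pt

Major third: 20.0 × 1.250⁵ = 61.0352pt
Perfect fourth: 20.0 × 1.333⁵ = 84.1745pt
Difference: 84.1745 − 61.0352 = 23.1393pt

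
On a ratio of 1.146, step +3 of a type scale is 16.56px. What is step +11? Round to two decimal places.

Moving from step +3 to step +11 is 8 steps up, so multiply by r⁸.
16.56 × 1.146⁸ = 16.56 × 2.97493 ≈ 49.265

49.26px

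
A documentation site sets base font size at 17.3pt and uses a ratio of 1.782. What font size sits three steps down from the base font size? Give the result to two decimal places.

17.3 ÷ 1.782³ = 17.3 ÷ 5.65878 ≈ 3.06

3.06pt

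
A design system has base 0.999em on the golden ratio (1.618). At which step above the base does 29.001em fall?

7

1.618ⁿ = 29.001 / 0.999 = 29.0300
n = ln(29.0300) / ln(1.618) = 3.3683 / 0.4812 ≈ 7.00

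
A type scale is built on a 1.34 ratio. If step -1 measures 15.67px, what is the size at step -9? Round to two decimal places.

1.51px

15.67 ÷ 1.34⁸ = 15.67 ÷ 10.39533 ≈ 1.507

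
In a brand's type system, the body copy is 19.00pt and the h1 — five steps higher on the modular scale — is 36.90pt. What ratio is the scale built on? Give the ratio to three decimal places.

r⁵ = 36.90 / 19.00, so r = (36.90/19.00)^(1/5).
r = 1.9421^(1/5) ≈ 1.1420

1.142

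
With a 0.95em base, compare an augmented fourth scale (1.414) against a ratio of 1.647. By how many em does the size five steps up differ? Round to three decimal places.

Augmented fourth: 0.95 × 1.414⁵ = 5.36996em
At 1.647: 0.95 × 1.647⁵ = 11.51308em
Difference: 11.51308 − 5.36996 = 6.14312em

6.143em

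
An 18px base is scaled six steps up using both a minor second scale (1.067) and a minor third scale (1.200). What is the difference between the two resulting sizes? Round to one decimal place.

Minor second: 18.0 × 1.067⁶ = 26.562px
Minor third: 18.0 × 1.200⁶ = 53.748px
Difference: 53.748 − 26.562 = 27.186px

27.2px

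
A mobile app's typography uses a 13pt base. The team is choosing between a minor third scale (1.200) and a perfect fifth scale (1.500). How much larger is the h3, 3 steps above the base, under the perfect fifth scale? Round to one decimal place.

21.4pt

Minor third: 13.0 × 1.200³ = 22.464pt
Perfect fifth: 13.0 × 1.500³ = 43.875pt
Difference: 43.875 − 22.464 = 21.411pt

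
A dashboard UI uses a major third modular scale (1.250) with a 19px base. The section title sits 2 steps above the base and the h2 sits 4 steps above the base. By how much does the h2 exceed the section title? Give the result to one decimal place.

Step 2: 19.0 × 1.250² = 29.688px
Step 4: 19.0 × 1.250⁴ = 46.387px
Difference: 46.387 − 29.688 = 16.699px

16.7px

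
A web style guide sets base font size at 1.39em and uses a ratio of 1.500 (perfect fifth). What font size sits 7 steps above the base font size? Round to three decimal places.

23.749em

1.39 × 1.500⁷ = 1.39 × 17.08594 ≈ 23.749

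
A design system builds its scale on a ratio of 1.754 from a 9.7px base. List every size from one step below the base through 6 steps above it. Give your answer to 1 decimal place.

Step -1: 9.7 ÷ 1.754 = 5.5
Step 0: 9.7px
Step 1: 9.7 × 1.754 = 17.0
Step 2: 9.7 × 1.754² = 29.8
Step 3: 9.7 × 1.754³ = 52.3
Step 4: 9.7 × 1.754⁴ = 91.8
Step 5: 9.7 × 1.754⁵ = 161.0
Step 6: 9.7 × 1.754⁶ = 282.5

5.5px, 9.7px, 17.0px, 29.8px, 52.3px, 91.8px, 161.0px, 282.5px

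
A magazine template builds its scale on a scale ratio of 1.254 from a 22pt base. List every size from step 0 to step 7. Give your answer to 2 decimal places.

22.00pt, 27.59pt, 34.60pt, 43.38pt, 54.40pt, 68.22pt, 85.55pt, 107.28pt

Step 0: 22pt
Step 1: 22.0 × 1.254 = 27.59
Step 2: 22.0 × 1.254² = 34.60
Step 3: 22.0 × 1.254³ = 43.38
Step 4: 22.0 × 1.254⁴ = 54.40
Step 5: 22.0 × 1.254⁵ = 68.22
Step 6: 22.0 × 1.254⁶ = 85.55
Step 7: 22.0 × 1.254⁷ = 107.28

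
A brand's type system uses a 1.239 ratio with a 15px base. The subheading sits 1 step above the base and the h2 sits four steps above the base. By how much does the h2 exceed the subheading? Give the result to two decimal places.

Step 1: 15.0 × 1.239 = 18.5850px
Step 4: 15.0 × 1.239⁴ = 35.3489px
Difference: 35.3489 − 18.5850 = 16.7639px

16.76px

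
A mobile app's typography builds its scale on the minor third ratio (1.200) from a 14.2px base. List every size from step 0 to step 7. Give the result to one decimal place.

Step 0: 14.2px
Step 1: 14.2 × 1.200 = 17.0
Step 2: 14.2 × 1.200² = 20.4
Step 3: 14.2 × 1.200³ = 24.5
Step 4: 14.2 × 1.200⁴ = 29.4
Step 5: 14.2 × 1.200⁵ = 35.3
Step 6: 14.2 × 1.200⁶ = 42.4
Step 7: 14.2 × 1.200⁷ = 50.9

14.2px, 17.0px, 20.4px, 24.5px, 29.4px, 35.3px, 42.4px, 50.9px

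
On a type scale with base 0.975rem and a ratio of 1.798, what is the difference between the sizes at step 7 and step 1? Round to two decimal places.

57.48rem

Step 1: 0.975 × 1.798 = 1.7530rem
Step 7: 0.975 × 1.798⁷ = 59.2287rem
Difference: 59.2287 − 1.7530 = 57.4757rem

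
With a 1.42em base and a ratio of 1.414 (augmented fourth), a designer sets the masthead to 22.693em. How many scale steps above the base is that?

8

1.414ⁿ = 22.693 / 1.42 = 15.9810
n = ln(15.9810) / ln(1.414) = 2.7714 / 0.3464 ≈ 8.00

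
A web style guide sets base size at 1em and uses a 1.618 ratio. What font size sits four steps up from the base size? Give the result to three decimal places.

6.854em

Each step on a modular scale multiplies by the ratio, so the size n steps from the base is base × ratioⁿ.
1.0 × 1.618⁴ = 1.0 × 6.85353 ≈ 6.854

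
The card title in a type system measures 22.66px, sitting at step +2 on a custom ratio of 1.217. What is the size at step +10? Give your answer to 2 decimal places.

Moving from step +2 to step +10 is 8 steps up, so multiply by r⁸.
22.66 × 1.217⁸ = 22.66 × 4.81199 ≈ 109.040

109.04px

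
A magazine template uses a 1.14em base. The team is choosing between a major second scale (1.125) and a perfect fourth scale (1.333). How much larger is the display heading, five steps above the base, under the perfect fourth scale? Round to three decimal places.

2.744em

Major second: 1.14 × 1.125⁵ = 2.05432em
Perfect fourth: 1.14 × 1.333⁵ = 4.79795em
Difference: 4.79795 − 2.05432 = 2.74363em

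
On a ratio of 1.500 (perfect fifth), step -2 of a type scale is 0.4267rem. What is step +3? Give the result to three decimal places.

3.240rem

Moving from step -2 to step +3 is 5 steps up, so multiply by r⁵.
0.4267 × 1.500⁵ = 0.4267 × 7.59375 ≈ 3.240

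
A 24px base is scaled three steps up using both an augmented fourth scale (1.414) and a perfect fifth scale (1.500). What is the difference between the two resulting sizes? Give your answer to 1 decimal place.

Augmented fourth: 24.0 × 1.414³ = 67.852px
Perfect fifth: 24.0 × 1.500³ = 81.000px
Difference: 81.000 − 67.852 = 13.148px

13.1px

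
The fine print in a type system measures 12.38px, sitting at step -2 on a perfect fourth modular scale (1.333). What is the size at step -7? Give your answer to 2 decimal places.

2.94px

The gap is -7 − (-2) = -5 steps, so the factor is 1.333^-5.
12.38 ÷ 1.333⁵ = 12.38 ÷ 4.20873 ≈ 2.942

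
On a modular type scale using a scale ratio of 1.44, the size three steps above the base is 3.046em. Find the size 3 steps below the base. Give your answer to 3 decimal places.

3.046 ÷ 1.44⁶ = 3.046 ÷ 8.91610 ≈ 0.342

0.342em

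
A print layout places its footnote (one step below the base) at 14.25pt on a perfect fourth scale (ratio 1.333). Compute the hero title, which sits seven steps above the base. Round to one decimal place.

Moving from step -1 to step +7 is 8 steps up, so multiply by r⁸.
14.25 × 1.333⁸ = 14.25 × 9.96876 ≈ 142.055

142.1pt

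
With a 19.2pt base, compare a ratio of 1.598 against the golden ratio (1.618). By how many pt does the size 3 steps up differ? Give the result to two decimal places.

2.98pt

At 1.598: 19.2 × 1.598³ = 78.3487pt
Golden ratio: 19.2 × 1.618³ = 81.3274pt
Difference: 81.3274 − 78.3487 = 2.9787pt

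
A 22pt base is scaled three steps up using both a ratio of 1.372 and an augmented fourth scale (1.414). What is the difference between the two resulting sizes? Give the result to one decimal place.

At 1.372: 22.0 × 1.372³ = 56.818pt
Augmented fourth: 22.0 × 1.414³ = 62.197pt
Difference: 62.197 − 56.818 = 5.379pt

5.4pt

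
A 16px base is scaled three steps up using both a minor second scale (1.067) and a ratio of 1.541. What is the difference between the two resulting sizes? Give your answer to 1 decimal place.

Minor second: 16.0 × 1.067³ = 19.436px
At 1.541: 16.0 × 1.541³ = 58.550px
Difference: 58.550 − 19.436 = 39.114px

39.1px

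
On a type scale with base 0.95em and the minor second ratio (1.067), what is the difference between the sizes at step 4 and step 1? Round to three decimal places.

0.218em

Step 1: 0.95 × 1.067 = 1.01365em
Step 4: 0.95 × 1.067⁴ = 1.23135em
Difference: 1.23135 − 1.01365 = 0.21770em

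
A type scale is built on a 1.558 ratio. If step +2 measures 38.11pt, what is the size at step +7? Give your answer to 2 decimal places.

349.85pt

Moving from step +2 to step +7 is 5 steps up, so multiply by r⁵.
38.11 × 1.558⁵ = 38.11 × 9.17989 ≈ 349.845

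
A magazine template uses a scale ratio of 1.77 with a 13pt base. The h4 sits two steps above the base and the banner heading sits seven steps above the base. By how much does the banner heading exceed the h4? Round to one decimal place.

666.8pt

Step 2: 13.0 × 1.77² = 40.728pt
Step 7: 13.0 × 1.77⁷ = 707.549pt
Difference: 707.549 − 40.728 = 666.821pt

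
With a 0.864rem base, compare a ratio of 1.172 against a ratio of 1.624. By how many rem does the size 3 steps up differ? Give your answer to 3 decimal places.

2.310rem

At 1.172: 0.864 × 1.172³ = 1.39090rem
At 1.624: 0.864 × 1.624³ = 3.70060rem
Difference: 3.70060 − 1.39090 = 2.30970rem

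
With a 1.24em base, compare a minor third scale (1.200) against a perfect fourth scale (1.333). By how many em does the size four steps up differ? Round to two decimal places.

1.34em

Minor third: 1.24 × 1.200⁴ = 2.5713em
Perfect fourth: 1.24 × 1.333⁴ = 3.9151em
Difference: 3.9151 − 2.5713 = 1.3438em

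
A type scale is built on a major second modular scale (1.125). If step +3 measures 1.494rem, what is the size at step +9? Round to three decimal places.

3.029rem

1.494 × 1.125⁶ = 1.494 × 2.02729 ≈ 3.029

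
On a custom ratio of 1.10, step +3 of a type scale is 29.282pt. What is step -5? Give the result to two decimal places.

13.66pt

The gap is -5 − (3) = -8 steps, so the factor is 1.10^-8.
29.282 ÷ 1.10⁸ = 29.282 ÷ 2.14359 ≈ 13.660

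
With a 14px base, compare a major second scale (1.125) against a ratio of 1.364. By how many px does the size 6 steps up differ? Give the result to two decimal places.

61.78px

Major second: 14.0 × 1.125⁶ = 28.3820px
At 1.364: 14.0 × 1.364⁶ = 90.1601px
Difference: 90.1601 − 28.3820 = 61.7781px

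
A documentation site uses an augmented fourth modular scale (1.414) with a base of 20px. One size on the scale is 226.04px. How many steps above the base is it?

1.414ⁿ = 226.04 / 20 = 11.3020
n = ln(11.3020) / ln(1.414) = 2.4250 / 0.3464 ≈ 7.00

7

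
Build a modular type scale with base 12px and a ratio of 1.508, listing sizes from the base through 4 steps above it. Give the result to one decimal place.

Step 0: 12px
Step 1: 12.0 × 1.508 = 18.1
Step 2: 12.0 × 1.508² = 27.3
Step 3: 12.0 × 1.508³ = 41.2
Step 4: 12.0 × 1.508⁴ = 62.1

12.0px, 18.1px, 27.3px, 41.2px, 62.1px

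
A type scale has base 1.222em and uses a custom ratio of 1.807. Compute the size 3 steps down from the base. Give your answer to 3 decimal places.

0.207em

1.222 ÷ 1.807³ = 1.222 ÷ 5.90030 ≈ 0.207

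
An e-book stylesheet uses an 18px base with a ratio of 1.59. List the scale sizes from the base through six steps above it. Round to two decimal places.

18.00px, 28.62px, 45.51px, 72.35px, 115.04px, 182.92px, 290.84px

Step 0: 18px
Step 1: 18.0 × 1.59 = 28.62
Step 2: 18.0 × 1.59² = 45.51
Step 3: 18.0 × 1.59³ = 72.35
Step 4: 18.0 × 1.59⁴ = 115.04
Step 5: 18.0 × 1.59⁵ = 182.92
Step 6: 18.0 × 1.59⁶ = 290.84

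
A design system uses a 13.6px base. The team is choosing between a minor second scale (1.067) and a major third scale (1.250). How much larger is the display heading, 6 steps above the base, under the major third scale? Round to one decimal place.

31.8px

Minor second: 13.6 × 1.067⁶ = 20.069px
Major third: 13.6 × 1.250⁶ = 51.880px
Difference: 51.880 − 20.069 = 31.811px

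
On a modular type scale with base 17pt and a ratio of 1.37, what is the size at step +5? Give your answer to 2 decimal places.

82.04pt

A modular type scale is a geometric sequence: sizeₙ = base × rⁿ.
17.0 × 1.37⁵ = 17.0 × 4.82617 ≈ 82.04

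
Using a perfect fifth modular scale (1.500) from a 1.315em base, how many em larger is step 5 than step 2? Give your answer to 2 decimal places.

7.03em

Step 2: 1.315 × 1.500² = 2.9587em
Step 5: 1.315 × 1.500⁵ = 9.9858em
Difference: 9.9858 − 2.9587 = 7.0271em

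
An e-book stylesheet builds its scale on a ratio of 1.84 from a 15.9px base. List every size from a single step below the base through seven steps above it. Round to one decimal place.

Step -1: 15.9 ÷ 1.84 = 8.6
Step 0: 15.9px
Step 1: 15.9 × 1.84 = 29.3
Step 2: 15.9 × 1.84² = 53.8
Step 3: 15.9 × 1.84³ = 99.0
Step 4: 15.9 × 1.84⁴ = 182.3
Step 5: 15.9 × 1.84⁵ = 335.3
Step 6: 15.9 × 1.84⁶ = 617.0
Step 7: 15.9 × 1.84⁷ = 1135.3

8.6px, 15.9px, 29.3px, 53.8px, 99.0px, 182.3px, 335.3px, 617.0px, 1135.3px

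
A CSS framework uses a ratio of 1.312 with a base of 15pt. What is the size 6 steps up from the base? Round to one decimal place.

76.5pt

Every step multiplies by the scale ratio.
15.0 × 1.312⁶ = 15.0 × 5.10039 ≈ 76.51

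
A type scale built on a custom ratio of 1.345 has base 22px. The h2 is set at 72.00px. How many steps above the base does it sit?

4

1.345ⁿ = 72.00 / 22 = 3.2727
n = ln(3.2727) / ln(1.345) = 1.1856 / 0.2964 ≈ 4.00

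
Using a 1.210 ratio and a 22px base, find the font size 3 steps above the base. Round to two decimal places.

38.97px

22.0 × 1.210³ = 22.0 × 1.77156 ≈ 38.97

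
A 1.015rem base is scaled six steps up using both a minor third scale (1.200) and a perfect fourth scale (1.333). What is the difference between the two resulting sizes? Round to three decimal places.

2.664rem

Minor third: 1.015 × 1.200⁶ = 3.03077rem
Perfect fourth: 1.015 × 1.333⁶ = 5.69439rem
Difference: 5.69439 − 3.03077 = 2.66362rem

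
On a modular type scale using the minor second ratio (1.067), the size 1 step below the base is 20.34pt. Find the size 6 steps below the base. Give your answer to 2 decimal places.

14.71pt

20.34 ÷ 1.067⁵ = 20.34 ÷ 1.38300 ≈ 14.707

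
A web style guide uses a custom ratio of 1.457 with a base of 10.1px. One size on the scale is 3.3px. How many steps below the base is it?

3

1.457ⁿ = 10.1 / 3.3 = 3.0606
n = ln(3.0606) / ln(1.457) = 1.1186 / 0.3764 ≈ 2.97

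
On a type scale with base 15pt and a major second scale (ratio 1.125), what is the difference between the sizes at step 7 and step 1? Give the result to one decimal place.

17.3pt

Step 1: 15.0 × 1.125 = 16.875pt
Step 7: 15.0 × 1.125⁷ = 34.210pt
Difference: 34.210 − 16.875 = 17.335pt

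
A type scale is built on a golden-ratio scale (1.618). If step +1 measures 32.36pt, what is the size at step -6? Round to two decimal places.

Moving from step +1 to step -6 is 7 steps down, so divide by r⁷.
32.36 ÷ 1.618⁷ = 32.36 ÷ 29.03017 ≈ 1.115

1.11pt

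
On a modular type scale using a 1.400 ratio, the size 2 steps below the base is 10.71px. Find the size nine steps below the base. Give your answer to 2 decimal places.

1.02px

The gap is -9 − (-2) = -7 steps, so the factor is 1.400^-7.
10.71 ÷ 1.400⁷ = 10.71 ÷ 10.54135 ≈ 1.016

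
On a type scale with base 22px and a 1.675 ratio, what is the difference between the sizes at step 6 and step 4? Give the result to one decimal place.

Step 4: 22.0 × 1.675⁴ = 173.174px
Step 6: 22.0 × 1.675⁶ = 485.860px
Difference: 485.860 − 173.174 = 312.686px

312.7px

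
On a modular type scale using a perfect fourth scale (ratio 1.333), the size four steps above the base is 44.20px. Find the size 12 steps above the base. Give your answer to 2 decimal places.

44.20 × 1.333⁸ = 44.20 × 9.96876 ≈ 440.619

440.62px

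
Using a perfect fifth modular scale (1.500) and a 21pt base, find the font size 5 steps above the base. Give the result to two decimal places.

159.47pt

Every step multiplies by the scale ratio.
21.0 × 1.500⁵ = 21.0 × 7.59375 ≈ 159.47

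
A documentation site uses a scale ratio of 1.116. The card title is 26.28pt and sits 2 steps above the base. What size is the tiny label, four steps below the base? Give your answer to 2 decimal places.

13.60pt

The gap is -4 − (2) = -6 steps, so the factor is 1.116^-6.
26.28 ÷ 1.116⁶ = 26.28 ÷ 1.93190 ≈ 13.603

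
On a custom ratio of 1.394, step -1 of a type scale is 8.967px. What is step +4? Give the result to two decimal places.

47.20px

8.967 × 1.394⁵ = 8.967 × 5.26398 ≈ 47.202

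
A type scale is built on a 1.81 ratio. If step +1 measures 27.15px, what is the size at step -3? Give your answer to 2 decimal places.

2.53px

The gap is -3 − (1) = -4 steps, so the factor is 1.81^-4.
27.15 ÷ 1.81⁴ = 27.15 ÷ 10.73283 ≈ 2.530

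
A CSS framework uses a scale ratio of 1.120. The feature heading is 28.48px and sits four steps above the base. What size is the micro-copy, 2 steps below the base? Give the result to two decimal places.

14.43px

28.48 ÷ 1.120⁶ = 28.48 ÷ 1.97382 ≈ 14.429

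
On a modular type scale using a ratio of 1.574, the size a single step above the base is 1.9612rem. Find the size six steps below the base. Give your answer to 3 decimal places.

0.082rem

1.9612 ÷ 1.574⁷ = 1.9612 ÷ 23.93498 ≈ 0.082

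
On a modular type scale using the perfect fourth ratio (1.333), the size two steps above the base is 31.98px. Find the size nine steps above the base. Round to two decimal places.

239.16px

Moving from step +2 to step +9 is 7 steps up, so multiply by r⁷.
31.98 × 1.333⁷ = 31.98 × 7.47844 ≈ 239.161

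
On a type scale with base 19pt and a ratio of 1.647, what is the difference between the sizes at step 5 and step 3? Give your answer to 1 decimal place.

145.4pt

Step 3: 19.0 × 1.647³ = 84.886pt
Step 5: 19.0 × 1.647⁵ = 230.262pt
Difference: 230.262 − 84.886 = 145.376pt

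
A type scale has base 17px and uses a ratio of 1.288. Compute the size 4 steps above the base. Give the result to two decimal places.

17.0 × 1.288⁴ = 17.0 × 2.75210 ≈ 46.79

46.79px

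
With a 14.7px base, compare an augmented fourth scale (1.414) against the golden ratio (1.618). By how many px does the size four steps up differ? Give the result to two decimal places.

41.98px

Augmented fourth: 14.7 × 1.414⁴ = 58.7645px
Golden ratio: 14.7 × 1.618⁴ = 100.7468px
Difference: 100.7468 − 58.7645 = 41.9823px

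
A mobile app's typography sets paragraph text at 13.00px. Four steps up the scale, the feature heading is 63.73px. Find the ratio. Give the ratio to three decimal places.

r⁴ = 63.73 / 13.00, so r = (63.73/13.00)^(1/4).
r = 4.9023^(1/4) ≈ 1.4880

1.488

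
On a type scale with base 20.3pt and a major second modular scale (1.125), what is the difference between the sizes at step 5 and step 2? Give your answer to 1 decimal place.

10.9pt

Step 2: 20.3 × 1.125² = 25.692pt
Step 5: 20.3 × 1.125⁵ = 36.581pt
Difference: 36.581 − 25.692 = 10.889pt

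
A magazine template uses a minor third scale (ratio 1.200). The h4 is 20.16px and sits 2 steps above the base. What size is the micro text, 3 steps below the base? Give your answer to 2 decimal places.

The gap is -3 − (2) = -5 steps, so the factor is 1.200^-5.
20.16 ÷ 1.200⁵ = 20.16 ÷ 2.48832 ≈ 8.102

8.10px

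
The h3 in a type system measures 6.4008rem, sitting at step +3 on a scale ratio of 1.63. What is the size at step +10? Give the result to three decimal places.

195.680rem

6.4008 × 1.63⁷ = 6.4008 × 30.57125 ≈ 195.680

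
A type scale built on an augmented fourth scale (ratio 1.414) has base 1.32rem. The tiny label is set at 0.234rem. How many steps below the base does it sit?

5

1.414ⁿ = 1.32 / 0.234 = 5.6410
n = ln(5.6410) / ln(1.414) = 1.7301 / 0.3464 ≈ 4.99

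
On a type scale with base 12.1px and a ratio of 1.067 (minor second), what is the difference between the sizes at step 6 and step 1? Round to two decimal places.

4.94px

Step 1: 12.1 × 1.067 = 12.9107px
Step 6: 12.1 × 1.067⁶ = 17.8555px
Difference: 17.8555 − 12.9107 = 4.9448px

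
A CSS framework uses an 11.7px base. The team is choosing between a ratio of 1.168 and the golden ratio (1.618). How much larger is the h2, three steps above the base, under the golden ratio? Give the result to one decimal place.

30.9px

At 1.168: 11.7 × 1.168³ = 18.643px
Golden ratio: 11.7 × 1.618³ = 49.559px
Difference: 49.559 − 18.643 = 30.916px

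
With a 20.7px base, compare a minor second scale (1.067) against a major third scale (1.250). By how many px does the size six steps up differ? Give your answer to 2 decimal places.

Minor second: 20.7 × 1.067⁶ = 30.5462px
Major third: 20.7 × 1.250⁶ = 78.9642px
Difference: 78.9642 − 30.5462 = 48.4180px

48.42px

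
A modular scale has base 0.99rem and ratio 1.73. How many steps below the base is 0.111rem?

1.73ⁿ = 0.99 / 0.111 = 8.9189
n = ln(8.9189) / ln(1.73) = 2.1882 / 0.5481 ≈ 3.99

4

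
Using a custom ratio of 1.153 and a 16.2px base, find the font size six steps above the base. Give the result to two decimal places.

16.2 × 1.153⁶ = 16.2 × 2.34950 ≈ 38.06

38.06px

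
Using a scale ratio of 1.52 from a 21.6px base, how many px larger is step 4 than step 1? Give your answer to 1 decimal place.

82.5px

Step 1: 21.6 × 1.52 = 32.832px
Step 4: 21.6 × 1.52⁴ = 115.300px
Difference: 115.300 − 32.832 = 82.468px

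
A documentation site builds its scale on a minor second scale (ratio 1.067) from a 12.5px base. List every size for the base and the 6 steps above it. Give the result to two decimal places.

12.50px, 13.34px, 14.23px, 15.18px, 16.20px, 17.29px, 18.45px

Step 0: 12.5px
Step 1: 12.5 × 1.067 = 13.34
Step 2: 12.5 × 1.067² = 14.23
Step 3: 12.5 × 1.067³ = 15.18
Step 4: 12.5 × 1.067⁴ = 16.20
Step 5: 12.5 × 1.067⁵ = 17.29
Step 6: 12.5 × 1.067⁶ = 18.45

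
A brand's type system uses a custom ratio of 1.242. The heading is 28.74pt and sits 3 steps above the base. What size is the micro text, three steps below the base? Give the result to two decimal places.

The gap is -3 − (3) = -6 steps, so the factor is 1.242^-6.
28.74 ÷ 1.242⁶ = 28.74 ÷ 3.67054 ≈ 7.830

7.83pt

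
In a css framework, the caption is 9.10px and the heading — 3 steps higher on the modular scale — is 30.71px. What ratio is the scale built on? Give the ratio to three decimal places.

The ratio satisfies 9.10 × r³ = 30.71, so r = (30.71 / 9.10)^(1/3).
r = 3.3747^(1/3) ≈ 1.5000

1.500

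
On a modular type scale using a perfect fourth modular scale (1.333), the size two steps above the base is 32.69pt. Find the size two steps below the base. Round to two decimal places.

32.69 ÷ 1.333⁴ = 32.69 ÷ 3.15733 ≈ 10.354

10.35pt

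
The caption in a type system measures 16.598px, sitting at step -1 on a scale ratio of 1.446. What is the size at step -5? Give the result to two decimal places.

3.80px

16.598 ÷ 1.446⁴ = 16.598 ÷ 4.37193 ≈ 3.796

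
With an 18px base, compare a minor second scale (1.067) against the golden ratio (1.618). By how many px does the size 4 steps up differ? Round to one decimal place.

100.0px

Minor second: 18.0 × 1.067⁴ = 23.331px
Golden ratio: 18.0 × 1.618⁴ = 123.363px
Difference: 123.363 − 23.331 = 100.032px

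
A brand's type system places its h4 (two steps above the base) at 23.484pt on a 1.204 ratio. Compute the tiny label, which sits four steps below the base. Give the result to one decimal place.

7.7pt

Moving from step +2 to step -4 is 6 steps down, so divide by r⁶.
23.484 ÷ 1.204⁶ = 23.484 ÷ 3.04620 ≈ 7.709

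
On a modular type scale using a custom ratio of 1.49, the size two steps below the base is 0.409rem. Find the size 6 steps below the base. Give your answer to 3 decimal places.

Moving from step -2 to step -6 is 4 steps down, so divide by r⁴.
0.409 ÷ 1.49⁴ = 0.409 ÷ 4.92884 ≈ 0.083

0.083rem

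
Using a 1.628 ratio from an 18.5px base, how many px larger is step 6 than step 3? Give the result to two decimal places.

264.60px

Step 3: 18.5 × 1.628³ = 79.8243px
Step 6: 18.5 × 1.628⁶ = 344.4277px
Difference: 344.4277 − 79.8243 = 264.6034px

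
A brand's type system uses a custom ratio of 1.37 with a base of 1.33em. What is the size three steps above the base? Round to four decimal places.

3.4199em

1.33 × 1.37³ = 1.33 × 2.57135 ≈ 3.4199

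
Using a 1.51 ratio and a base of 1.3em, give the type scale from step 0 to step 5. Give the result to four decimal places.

Step 0: 1.3em
Step 1: 1.3 × 1.51 = 1.9630
Step 2: 1.3 × 1.51² = 2.9641
Step 3: 1.3 × 1.51³ = 4.4758
Step 4: 1.3 × 1.51⁴ = 6.7585
Step 5: 1.3 × 1.51⁵ = 10.2054

1.3000em, 1.9630em, 2.9641em, 4.4758em, 6.7585em, 10.2054em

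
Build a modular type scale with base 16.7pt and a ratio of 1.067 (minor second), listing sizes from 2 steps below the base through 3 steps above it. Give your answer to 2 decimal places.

14.67pt, 15.65pt, 16.70pt, 17.82pt, 19.01pt, 20.29pt

Step -2: 16.7 ÷ 1.067² = 14.67
Step -1: 16.7 ÷ 1.067 = 15.65
Step 0: 16.7pt
Step 1: 16.7 × 1.067 = 17.82
Step 2: 16.7 × 1.067² = 19.01
Step 3: 16.7 × 1.067³ = 20.29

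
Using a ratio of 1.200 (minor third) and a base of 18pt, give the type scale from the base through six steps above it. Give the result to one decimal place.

18.0pt, 21.6pt, 25.9pt, 31.1pt, 37.3pt, 44.8pt, 53.7pt

Step 0: 18pt
Step 1: 18.0 × 1.200 = 21.6
Step 2: 18.0 × 1.200² = 25.9
Step 3: 18.0 × 1.200³ = 31.1
Step 4: 18.0 × 1.200⁴ = 37.3
Step 5: 18.0 × 1.200⁵ = 44.8
Step 6: 18.0 × 1.200⁶ = 53.7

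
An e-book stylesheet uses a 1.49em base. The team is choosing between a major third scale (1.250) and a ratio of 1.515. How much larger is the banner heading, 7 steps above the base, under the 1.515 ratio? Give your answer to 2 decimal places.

20.19em

Major third: 1.49 × 1.250⁷ = 7.1049em
At 1.515: 1.49 × 1.515⁷ = 27.2945em
Difference: 27.2945 − 7.1049 = 20.1896em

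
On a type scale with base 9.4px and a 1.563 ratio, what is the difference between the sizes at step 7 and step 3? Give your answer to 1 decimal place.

178.3px

Step 3: 9.4 × 1.563³ = 35.893px
Step 7: 9.4 × 1.563⁷ = 214.210px
Difference: 214.210 − 35.893 = 178.317px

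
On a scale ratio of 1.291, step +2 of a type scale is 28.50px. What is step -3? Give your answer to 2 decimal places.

28.50 ÷ 1.291⁵ = 28.50 ÷ 3.58617 ≈ 7.947

7.95px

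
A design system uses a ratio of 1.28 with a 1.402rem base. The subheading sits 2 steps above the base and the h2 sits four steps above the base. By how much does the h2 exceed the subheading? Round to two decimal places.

Step 2: 1.402 × 1.28² = 2.2970rem
Step 4: 1.402 × 1.28⁴ = 3.7635rem
Difference: 3.7635 − 2.2970 = 1.4665rem

1.47rem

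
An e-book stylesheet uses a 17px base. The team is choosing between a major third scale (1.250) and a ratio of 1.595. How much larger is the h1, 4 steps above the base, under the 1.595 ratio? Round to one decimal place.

Major third: 17.0 × 1.250⁴ = 41.504px
At 1.595: 17.0 × 1.595⁴ = 110.025px
Difference: 110.025 − 41.504 = 68.521px

68.5px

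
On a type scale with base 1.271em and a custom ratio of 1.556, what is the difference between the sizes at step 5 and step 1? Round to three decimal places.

Step 1: 1.271 × 1.556 = 1.97768em
Step 5: 1.271 × 1.556⁵ = 11.59294em
Difference: 11.59294 − 1.97768 = 9.61526em

9.615em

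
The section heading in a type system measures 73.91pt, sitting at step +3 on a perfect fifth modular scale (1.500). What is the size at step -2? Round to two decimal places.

9.73pt

73.91 ÷ 1.500⁵ = 73.91 ÷ 7.59375 ≈ 9.733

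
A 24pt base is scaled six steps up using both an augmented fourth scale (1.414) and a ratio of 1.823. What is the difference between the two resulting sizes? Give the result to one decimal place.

689.1pt

Augmented fourth: 24.0 × 1.414⁶ = 191.826pt
At 1.823: 24.0 × 1.823⁶ = 880.909pt
Difference: 880.909 − 191.826 = 689.083pt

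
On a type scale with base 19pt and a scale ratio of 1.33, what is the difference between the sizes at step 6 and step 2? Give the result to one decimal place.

71.6pt

Step 2: 19.0 × 1.33² = 33.609pt
Step 6: 19.0 × 1.33⁶ = 105.163pt
Difference: 105.163 − 33.609 = 71.554pt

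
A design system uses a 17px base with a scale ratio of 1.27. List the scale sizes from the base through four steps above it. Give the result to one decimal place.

17.0px, 21.6px, 27.4px, 34.8px, 44.2px

Step 0: 17px
Step 1: 17.0 × 1.27 = 21.6
Step 2: 17.0 × 1.27² = 27.4
Step 3: 17.0 × 1.27³ = 34.8
Step 4: 17.0 × 1.27⁴ = 44.2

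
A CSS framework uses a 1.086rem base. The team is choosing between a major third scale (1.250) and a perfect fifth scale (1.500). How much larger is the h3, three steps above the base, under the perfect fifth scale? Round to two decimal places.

Major third: 1.086 × 1.250³ = 2.1211rem
Perfect fifth: 1.086 × 1.500³ = 3.6653rem
Difference: 3.6653 − 2.1211 = 1.5442rem

1.54rem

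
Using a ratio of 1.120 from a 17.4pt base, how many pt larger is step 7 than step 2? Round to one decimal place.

Step 2: 17.4 × 1.120² = 21.827pt
Step 7: 17.4 × 1.120⁷ = 38.466pt
Difference: 38.466 − 21.827 = 16.639pt

16.6pt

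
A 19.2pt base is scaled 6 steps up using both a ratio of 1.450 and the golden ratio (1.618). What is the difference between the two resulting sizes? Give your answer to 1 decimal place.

At 1.450: 19.2 × 1.450⁶ = 178.447pt
Golden ratio: 19.2 × 1.618⁶ = 344.487pt
Difference: 344.487 − 178.447 = 166.040pt

166.0pt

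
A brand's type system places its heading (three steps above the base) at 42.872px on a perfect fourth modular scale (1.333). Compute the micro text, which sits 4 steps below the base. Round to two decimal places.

42.872 ÷ 1.333⁷ = 42.872 ÷ 7.47844 ≈ 5.733

5.73px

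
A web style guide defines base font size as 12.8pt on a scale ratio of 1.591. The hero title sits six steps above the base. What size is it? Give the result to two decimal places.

Every step multiplies by the scale ratio.
12.8 × 1.591⁶ = 12.8 × 16.21889 ≈ 207.60

207.60pt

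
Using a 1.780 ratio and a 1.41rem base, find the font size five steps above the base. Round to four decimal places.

25.1953rem

Every step multiplies by the scale ratio.
1.41 × 1.780⁵ = 1.41 × 17.86899 ≈ 25.1953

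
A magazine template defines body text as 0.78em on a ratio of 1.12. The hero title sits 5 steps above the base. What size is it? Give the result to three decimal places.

0.78 × 1.12⁵ = 0.78 × 1.76234 ≈ 1.375

1.375em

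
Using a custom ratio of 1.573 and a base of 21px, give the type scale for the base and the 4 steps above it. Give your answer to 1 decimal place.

Step 0: 21px
Step 1: 21.0 × 1.573 = 33.0
Step 2: 21.0 × 1.573² = 52.0
Step 3: 21.0 × 1.573³ = 81.7
Step 4: 21.0 × 1.573⁴ = 128.6

21.0px, 33.0px, 52.0px, 81.7px, 128.6px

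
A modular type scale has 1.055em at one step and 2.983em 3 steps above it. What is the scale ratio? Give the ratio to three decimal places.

The ratio satisfies 1.055 × r³ = 2.983, so r = (2.983 / 1.055)^(1/3).
r = 2.8275^(1/3) ≈ 1.4141

1.414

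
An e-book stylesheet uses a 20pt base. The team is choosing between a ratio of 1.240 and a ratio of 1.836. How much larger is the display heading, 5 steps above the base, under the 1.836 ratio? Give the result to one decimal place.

358.6pt

At 1.240: 20.0 × 1.240⁵ = 58.633pt
At 1.836: 20.0 × 1.836⁵ = 417.247pt
Difference: 417.247 − 58.633 = 358.614pt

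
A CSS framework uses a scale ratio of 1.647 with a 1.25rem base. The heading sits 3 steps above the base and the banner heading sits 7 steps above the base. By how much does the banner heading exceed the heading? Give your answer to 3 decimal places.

Step 3: 1.25 × 1.647³ = 5.58458rem
Step 7: 1.25 × 1.647⁷ = 41.09275rem
Difference: 41.09275 − 5.58458 = 35.50817rem

35.508rem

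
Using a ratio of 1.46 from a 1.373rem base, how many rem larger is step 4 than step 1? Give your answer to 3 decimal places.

4.234rem

Step 1: 1.373 × 1.46 = 2.00458rem
Step 4: 1.373 × 1.46⁴ = 6.23853rem
Difference: 6.23853 − 2.00458 = 4.23395rem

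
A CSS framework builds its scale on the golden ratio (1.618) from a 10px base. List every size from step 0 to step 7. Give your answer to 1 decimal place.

10.0px, 16.2px, 26.2px, 42.4px, 68.5px, 110.9px, 179.4px, 290.3px

Step 0: 10px
Step 1: 10.0 × 1.618 = 16.2
Step 2: 10.0 × 1.618² = 26.2
Step 3: 10.0 × 1.618³ = 42.4
Step 4: 10.0 × 1.618⁴ = 68.5
Step 5: 10.0 × 1.618⁵ = 110.9
Step 6: 10.0 × 1.618⁶ = 179.4
Step 7: 10.0 × 1.618⁷ = 290.3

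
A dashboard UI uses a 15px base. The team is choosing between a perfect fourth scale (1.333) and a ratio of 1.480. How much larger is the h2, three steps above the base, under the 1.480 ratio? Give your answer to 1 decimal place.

Perfect fourth: 15.0 × 1.333³ = 35.529px
At 1.480: 15.0 × 1.480³ = 48.627px
Difference: 48.627 − 35.529 = 13.098px

13.1px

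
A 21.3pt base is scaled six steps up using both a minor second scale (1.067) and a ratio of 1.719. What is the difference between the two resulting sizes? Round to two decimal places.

518.15pt

Minor second: 21.3 × 1.067⁶ = 31.4316pt
At 1.719: 21.3 × 1.719⁶ = 549.5850pt
Difference: 549.5850 − 31.4316 = 518.1534pt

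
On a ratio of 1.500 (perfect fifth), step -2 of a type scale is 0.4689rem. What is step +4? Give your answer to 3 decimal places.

Moving from step -2 to step +4 is 6 steps up, so multiply by r⁶.
0.4689 × 1.500⁶ = 0.4689 × 11.39062 ≈ 5.341

5.341rem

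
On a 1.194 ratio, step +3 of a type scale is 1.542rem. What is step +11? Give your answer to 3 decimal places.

1.542 × 1.194⁸ = 1.542 × 4.13080 ≈ 6.370

6.370rem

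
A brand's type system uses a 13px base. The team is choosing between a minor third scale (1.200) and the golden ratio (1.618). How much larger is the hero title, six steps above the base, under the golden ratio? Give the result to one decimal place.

Minor third: 13.0 × 1.200⁶ = 38.818px
Golden ratio: 13.0 × 1.618⁶ = 233.246px
Difference: 233.246 − 38.818 = 194.428px

194.4px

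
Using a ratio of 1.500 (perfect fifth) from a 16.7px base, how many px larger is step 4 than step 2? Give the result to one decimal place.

47.0px

Step 2: 16.7 × 1.500² = 37.575px
Step 4: 16.7 × 1.500⁴ = 84.544px
Difference: 84.544 − 37.575 = 46.969px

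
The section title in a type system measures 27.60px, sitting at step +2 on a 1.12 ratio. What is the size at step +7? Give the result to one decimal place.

The gap is 7 − (2) = 5 steps, so the factor is 1.12^5.
27.60 × 1.12⁵ = 27.60 × 1.76234 ≈ 48.641

48.6px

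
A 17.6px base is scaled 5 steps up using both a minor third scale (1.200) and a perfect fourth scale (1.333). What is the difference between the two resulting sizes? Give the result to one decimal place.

30.3px

Minor third: 17.6 × 1.200⁵ = 43.794px
Perfect fourth: 17.6 × 1.333⁵ = 74.074px
Difference: 74.074 − 43.794 = 30.280px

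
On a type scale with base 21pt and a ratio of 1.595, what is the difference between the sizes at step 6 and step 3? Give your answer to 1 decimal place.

Step 3: 21.0 × 1.595³ = 85.212pt
Step 6: 21.0 × 1.595⁶ = 345.767pt
Difference: 345.767 − 85.212 = 260.555pt

260.6pt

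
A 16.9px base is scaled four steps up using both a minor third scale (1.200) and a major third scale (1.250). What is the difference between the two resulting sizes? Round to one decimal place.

6.2px

Minor third: 16.9 × 1.200⁴ = 35.044px
Major third: 16.9 × 1.250⁴ = 41.260px
Difference: 41.260 − 35.044 = 6.216px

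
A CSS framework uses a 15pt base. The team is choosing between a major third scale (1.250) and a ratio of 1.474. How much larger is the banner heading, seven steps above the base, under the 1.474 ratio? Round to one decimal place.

155.2pt

Major third: 15.0 × 1.250⁷ = 71.526pt
At 1.474: 15.0 × 1.474⁷ = 226.764pt
Difference: 226.764 − 71.526 = 155.238pt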